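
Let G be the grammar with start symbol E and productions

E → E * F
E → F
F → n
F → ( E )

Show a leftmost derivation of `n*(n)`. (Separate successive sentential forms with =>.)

E => E*F => F*F => n*F => n*(E) => n*(F) => n*(n)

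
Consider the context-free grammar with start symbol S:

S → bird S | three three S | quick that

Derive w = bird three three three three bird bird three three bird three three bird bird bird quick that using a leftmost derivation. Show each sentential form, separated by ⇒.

S ⇒ bird S ⇒ bird three three S ⇒ bird three three three three S ⇒ bird three three three three bird S ⇒ bird three three three three bird bird S ⇒ bird three three three three bird bird three three S ⇒ bird three three three three bird bird three three bird S ⇒ bird three three three three bird bird three three bird three three S ⇒ bird three three three three bird bird three three bird three three bird S ⇒ bird three three three three bird bird three three bird three three bird bird S ⇒ bird three three three three bird bird three three bird three three bird bird bird S ⇒ bird three three three three bird bird three three bird three three bird bird bird quick that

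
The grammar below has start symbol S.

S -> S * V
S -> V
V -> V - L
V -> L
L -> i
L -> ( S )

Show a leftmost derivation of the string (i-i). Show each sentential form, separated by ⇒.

S ⇒ V ⇒ L ⇒ (S) ⇒ (V) ⇒ (V-L) ⇒ (L-L) ⇒ (i-L) ⇒ (i-i)

S ⇒ V   [S -> V]
V ⇒ L   [V -> L]
L ⇒ (S)   [L -> ( S )]
(S) ⇒ (V)   [S -> V]
(V) ⇒ (V-L)   [V -> V - L]
(V-L) ⇒ (L-L)   [V -> L]
(L-L) ⇒ (i-L)   [L -> i]
(i-L) ⇒ (i-i)   [L -> i]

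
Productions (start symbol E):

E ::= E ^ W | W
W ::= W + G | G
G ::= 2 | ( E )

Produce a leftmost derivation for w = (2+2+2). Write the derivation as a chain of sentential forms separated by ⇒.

E ⇒ W ⇒ G ⇒ (E) ⇒ (W) ⇒ (W+G) ⇒ (W+G+G) ⇒ (G+G+G) ⇒ (2+G+G) ⇒ (2+2+G) ⇒ (2+2+2)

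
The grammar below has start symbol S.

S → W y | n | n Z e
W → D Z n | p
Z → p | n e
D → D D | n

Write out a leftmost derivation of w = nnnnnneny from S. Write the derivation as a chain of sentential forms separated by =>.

S => Wy   [S → W y]
Wy => DZny   [W → D Z n]
DZny => DDZny   [D → D D]
DDZny => nDZny   [D → n]
nDZny => nDDZny   [D → D D]
nDDZny => nnDZny   [D → n]
nnDZny => nnDDZny   [D → D D]
nnDDZny => nnDDDZny   [D → D D]
nnDDDZny => nnnDDZny   [D → n]
nnnDDZny => nnnnDZny   [D → n]
nnnnDZny => nnnnnZny   [D → n]
nnnnnZny => nnnnnneny   [Z → n e]

S => Wy => DZny => DDZny => nDZny => nDDZny => nnDZny => nnDDZny => nnDDDZny => nnnDDZny => nnnnDZny => nnnnnZny => nnnnnneny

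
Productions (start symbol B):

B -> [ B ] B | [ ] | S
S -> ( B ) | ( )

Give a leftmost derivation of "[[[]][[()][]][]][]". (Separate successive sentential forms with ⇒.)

B ⇒ [B]B ⇒ [[B]B]B ⇒ [[[]]B]B ⇒ [[[]][B]B]B ⇒ [[[]][[B]B]B]B ⇒ [[[]][[S]B]B]B ⇒ [[[]][[()]B]B]B ⇒ [[[]][[()][]]B]B ⇒ [[[]][[()][]][]]B ⇒ [[[]][[()][]][]][]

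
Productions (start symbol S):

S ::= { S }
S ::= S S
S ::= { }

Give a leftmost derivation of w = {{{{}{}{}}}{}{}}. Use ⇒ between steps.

S ⇒ {S}   [S ::= { S }]
{S} ⇒ {SS}   [S ::= S S]
{SS} ⇒ {SSS}   [S ::= S S]
{SSS} ⇒ {{S}SS}   [S ::= { S }]
{{S}SS} ⇒ {{{S}}SS}   [S ::= { S }]
{{{S}}SS} ⇒ {{{SS}}SS}   [S ::= S S]
{{{SS}}SS} ⇒ {{{SSS}}SS}   [S ::= S S]
{{{SSS}}SS} ⇒ {{{{}SS}}SS}   [S ::= { }]
{{{{}SS}}SS} ⇒ {{{{}{}S}}SS}   [S ::= { }]
{{{{}{}S}}SS} ⇒ {{{{}{}{}}}SS}   [S ::= { }]
{{{{}{}{}}}SS} ⇒ {{{{}{}{}}}{}S}   [S ::= { }]
{{{{}{}{}}}{}S} ⇒ {{{{}{}{}}}{}{}}   [S ::= { }]

S ⇒ {S} ⇒ {SS} ⇒ {SSS} ⇒ {{S}SS} ⇒ {{{S}}SS} ⇒ {{{SS}}SS} ⇒ {{{SSS}}SS} ⇒ {{{{}SS}}SS} ⇒ {{{{}{}S}}SS} ⇒ {{{{}{}{}}}SS} ⇒ {{{{}{}{}}}{}S} ⇒ {{{{}{}{}}}{}{}}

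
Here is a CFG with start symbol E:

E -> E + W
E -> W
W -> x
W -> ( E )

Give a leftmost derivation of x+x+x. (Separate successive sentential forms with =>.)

E => E+W   [E -> E + W]
E+W => E+W+W   [E -> E + W]
E+W+W => W+W+W   [E -> W]
W+W+W => x+W+W   [W -> x]
x+W+W => x+x+W   [W -> x]
x+x+W => x+x+x   [W -> x]

E=>E+W=>E+W+W=>W+W+W=>x+W+W=>x+x+W=>x+x+x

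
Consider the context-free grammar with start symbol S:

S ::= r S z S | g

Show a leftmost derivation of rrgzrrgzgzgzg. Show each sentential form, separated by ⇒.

S ⇒ rSzS ⇒ rrSzSzS ⇒ rrgzSzS ⇒ rrgzrSzSzS ⇒ rrgzrrSzSzSzS ⇒ rrgzrrgzSzSzS ⇒ rrgzrrgzgzSzS ⇒ rrgzrrgzgzgzS ⇒ rrgzrrgzgzgzg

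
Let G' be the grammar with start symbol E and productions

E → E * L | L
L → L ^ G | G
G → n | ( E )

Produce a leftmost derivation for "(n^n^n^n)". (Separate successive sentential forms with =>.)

E => L => G => (E) => (L) => (L^G) => (L^G^G) => (L^G^G^G) => (G^G^G^G) => (n^G^G^G) => (n^n^G^G) => (n^n^n^G) => (n^n^n^n)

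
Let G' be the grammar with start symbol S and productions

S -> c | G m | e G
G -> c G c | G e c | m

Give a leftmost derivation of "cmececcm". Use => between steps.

S => Gm => cGcm => cGeccm => cGececcm => cmececcm

S => Gm   [S -> G m]
Gm => cGcm   [G -> c G c]
cGcm => cGeccm   [G -> G e c]
cGeccm => cGececcm   [G -> G e c]
cGececcm => cmececcm   [G -> m]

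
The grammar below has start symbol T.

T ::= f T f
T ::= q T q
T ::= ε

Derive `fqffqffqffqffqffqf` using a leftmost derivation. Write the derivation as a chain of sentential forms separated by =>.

T=>fTf=>fqTqf=>fqfTfqf=>fqffTffqf=>fqffqTqffqf=>fqffqfTfqffqf=>fqffqffTffqffqf=>fqffqffqTqffqffqf=>fqffqffqfTfqffqffqf=>fqffqffqffqffqffqf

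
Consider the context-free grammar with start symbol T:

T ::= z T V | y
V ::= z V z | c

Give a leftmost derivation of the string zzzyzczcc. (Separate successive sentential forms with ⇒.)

T ⇒ zTV   [T ::= z T V]
zTV ⇒ zzTVV   [T ::= z T V]
zzTVV ⇒ zzzTVVV   [T ::= z T V]
zzzTVVV ⇒ zzzyVVV   [T ::= y]
zzzyVVV ⇒ zzzyzVzVV   [V ::= z V z]
zzzyzVzVV ⇒ zzzyzczVV   [V ::= c]
zzzyzczVV ⇒ zzzyzczcV   [V ::= c]
zzzyzczcV ⇒ zzzyzczcc   [V ::= c]

T⇒zTV⇒zzTVV⇒zzzTVVV⇒zzzyVVV⇒zzzyzVzVV⇒zzzyzczVV⇒zzzyzczcV⇒zzzyzczcc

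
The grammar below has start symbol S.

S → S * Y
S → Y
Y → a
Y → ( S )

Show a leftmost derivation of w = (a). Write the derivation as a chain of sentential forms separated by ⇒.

S ⇒ Y   [S → Y]
Y ⇒ (S)   [Y → ( S )]
(S) ⇒ (Y)   [S → Y]
(Y) ⇒ (a)   [Y → a]

S ⇒ Y ⇒ (S) ⇒ (Y) ⇒ (a)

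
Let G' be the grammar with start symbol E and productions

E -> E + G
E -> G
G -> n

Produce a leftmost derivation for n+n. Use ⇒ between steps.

E ⇒ E+G ⇒ G+G ⇒ n+G ⇒ n+n

E ⇒ E+G   [E -> E + G]
E+G ⇒ G+G   [E -> G]
G+G ⇒ n+G   [G -> n]
n+G ⇒ n+n   [G -> n]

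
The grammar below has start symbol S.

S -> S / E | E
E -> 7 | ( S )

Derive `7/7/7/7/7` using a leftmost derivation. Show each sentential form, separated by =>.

S => S/E   [S -> S / E]
S/E => S/E/E   [S -> S / E]
S/E/E => S/E/E/E   [S -> S / E]
S/E/E/E => S/E/E/E/E   [S -> S / E]
S/E/E/E/E => E/E/E/E/E   [S -> E]
E/E/E/E/E => 7/E/E/E/E   [E -> 7]
7/E/E/E/E => 7/7/E/E/E   [E -> 7]
7/7/E/E/E => 7/7/7/E/E   [E -> 7]
7/7/7/E/E => 7/7/7/7/E   [E -> 7]
7/7/7/7/E => 7/7/7/7/7   [E -> 7]

S=>S/E=>S/E/E=>S/E/E/E=>S/E/E/E/E=>E/E/E/E/E=>7/E/E/E/E=>7/7/E/E/E=>7/7/7/E/E=>7/7/7/7/E=>7/7/7/7/7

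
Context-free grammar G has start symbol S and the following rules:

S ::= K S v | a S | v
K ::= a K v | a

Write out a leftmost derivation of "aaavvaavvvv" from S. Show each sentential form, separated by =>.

S => KSv   [S ::= K S v]
KSv => aKvSv   [K ::= a K v]
aKvSv => aaKvvSv   [K ::= a K v]
aaKvvSv => aaavvSv   [K ::= a]
aaavvSv => aaavvKSvv   [S ::= K S v]
aaavvKSvv => aaavvaSvv   [K ::= a]
aaavvaSvv => aaavvaKSvvv   [S ::= K S v]
aaavvaKSvvv => aaavvaaSvvv   [K ::= a]
aaavvaaSvvv => aaavvaavvvv   [S ::= v]

S=>KSv=>aKvSv=>aaKvvSv=>aaavvSv=>aaavvKSvv=>aaavvaSvv=>aaavvaKSvvv=>aaavvaaSvvv=>aaavvaavvvv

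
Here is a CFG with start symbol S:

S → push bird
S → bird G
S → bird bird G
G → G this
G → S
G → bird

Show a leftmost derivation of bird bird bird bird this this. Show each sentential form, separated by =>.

S => bird G   [S → bird G]
bird G => bird G this   [G → G this]
bird G this => bird S this   [G → S]
bird S this => bird bird bird G this   [S → bird bird G]
bird bird bird G this => bird bird bird G this this   [G → G this]
bird bird bird G this this => bird bird bird bird this this   [G → bird]

S => bird G => bird G this => bird S this => bird bird bird G this => bird bird bird G this this => bird bird bird bird this this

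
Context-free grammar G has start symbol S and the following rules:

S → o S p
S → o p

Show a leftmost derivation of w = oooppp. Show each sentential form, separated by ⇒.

S⇒oSp⇒ooSpp⇒oooppp

S ⇒ oSp   [S → o S p]
oSp ⇒ ooSpp   [S → o S p]
ooSpp ⇒ oooppp   [S → o p]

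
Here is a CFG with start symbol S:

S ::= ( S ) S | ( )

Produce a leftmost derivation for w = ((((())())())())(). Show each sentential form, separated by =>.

S => (S)S   [S ::= ( S ) S]
(S)S => ((S)S)S   [S ::= ( S ) S]
((S)S)S => (((S)S)S)S   [S ::= ( S ) S]
(((S)S)S)S => ((((S)S)S)S)S   [S ::= ( S ) S]
((((S)S)S)S)S => ((((())S)S)S)S   [S ::= ( )]
((((())S)S)S)S => ((((())())S)S)S   [S ::= ( )]
((((())())S)S)S => ((((())())())S)S   [S ::= ( )]
((((())())())S)S => ((((())())())())S   [S ::= ( )]
((((())())())())S => ((((())())())())()   [S ::= ( )]

S => (S)S => ((S)S)S => (((S)S)S)S => ((((S)S)S)S)S => ((((())S)S)S)S => ((((())())S)S)S => ((((())())())S)S => ((((())())())())S => ((((())())())())()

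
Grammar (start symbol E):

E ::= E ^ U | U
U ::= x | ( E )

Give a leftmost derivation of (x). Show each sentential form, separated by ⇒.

E ⇒ U   [E ::= U]
U ⇒ (E)   [U ::= ( E )]
(E) ⇒ (U)   [E ::= U]
(U) ⇒ (x)   [U ::= x]

E ⇒ U ⇒ (E) ⇒ (U) ⇒ (x)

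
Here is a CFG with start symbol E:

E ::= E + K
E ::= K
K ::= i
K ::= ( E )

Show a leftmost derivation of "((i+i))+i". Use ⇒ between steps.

E ⇒ E+K ⇒ K+K ⇒ (E)+K ⇒ (K)+K ⇒ ((E))+K ⇒ ((E+K))+K ⇒ ((K+K))+K ⇒ ((i+K))+K ⇒ ((i+i))+K ⇒ ((i+i))+i

E ⇒ E+K   [E ::= E + K]
E+K ⇒ K+K   [E ::= K]
K+K ⇒ (E)+K   [K ::= ( E )]
(E)+K ⇒ (K)+K   [E ::= K]
(K)+K ⇒ ((E))+K   [K ::= ( E )]
((E))+K ⇒ ((E+K))+K   [E ::= E + K]
((E+K))+K ⇒ ((K+K))+K   [E ::= K]
((K+K))+K ⇒ ((i+K))+K   [K ::= i]
((i+K))+K ⇒ ((i+i))+K   [K ::= i]
((i+i))+K ⇒ ((i+i))+i   [K ::= i]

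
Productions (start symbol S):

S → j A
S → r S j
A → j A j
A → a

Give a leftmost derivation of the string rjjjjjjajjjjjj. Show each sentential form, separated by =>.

S => rSj   [S → r S j]
rSj => rjAj   [S → j A]
rjAj => rjjAjj   [A → j A j]
rjjAjj => rjjjAjjj   [A → j A j]
rjjjAjjj => rjjjjAjjjj   [A → j A j]
rjjjjAjjjj => rjjjjjAjjjjj   [A → j A j]
rjjjjjAjjjjj => rjjjjjjAjjjjjj   [A → j A j]
rjjjjjjAjjjjjj => rjjjjjjajjjjjj   [A → a]

S=>rSj=>rjAj=>rjjAjj=>rjjjAjjj=>rjjjjAjjjj=>rjjjjjAjjjjj=>rjjjjjjAjjjjjj=>rjjjjjjajjjjjj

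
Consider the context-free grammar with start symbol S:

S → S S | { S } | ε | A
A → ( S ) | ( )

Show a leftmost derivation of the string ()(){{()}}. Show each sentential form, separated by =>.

S => SS => AS => ()S => ()SS => ()AS => ()()S => ()()SS => ()(){S}S => ()(){{S}}S => ()(){{A}}S => ()(){{()}}S => ()(){{()}}

S => SS   [S → S S]
SS => AS   [S → A]
AS => ()S   [A → ( )]
()S => ()SS   [S → S S]
()SS => ()AS   [S → A]
()AS => ()()S   [A → ( )]
()()S => ()()SS   [S → S S]
()()SS => ()(){S}S   [S → { S }]
()(){S}S => ()(){{S}}S   [S → { S }]
()(){{S}}S => ()(){{A}}S   [S → A]
()(){{A}}S => ()(){{()}}S   [A → ( )]
()(){{()}}S => ()(){{()}}   [S → ε]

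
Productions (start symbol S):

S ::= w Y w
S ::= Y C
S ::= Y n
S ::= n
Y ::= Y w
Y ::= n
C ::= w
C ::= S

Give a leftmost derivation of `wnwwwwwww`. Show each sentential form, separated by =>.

S => wYw => wYww => wYwww => wYwwww => wYwwwww => wYwwwwww => wYwwwwwww => wnwwwwwww

S => wYw   [S ::= w Y w]
wYw => wYww   [Y ::= Y w]
wYww => wYwww   [Y ::= Y w]
wYwww => wYwwww   [Y ::= Y w]
wYwwww => wYwwwww   [Y ::= Y w]
wYwwwww => wYwwwwww   [Y ::= Y w]
wYwwwwww => wYwwwwwww   [Y ::= Y w]
wYwwwwwww => wnwwwwwww   [Y ::= n]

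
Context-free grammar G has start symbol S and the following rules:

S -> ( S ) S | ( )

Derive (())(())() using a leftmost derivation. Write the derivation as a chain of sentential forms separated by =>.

S => (S)S => (())S => (())(S)S => (())(())S => (())(())()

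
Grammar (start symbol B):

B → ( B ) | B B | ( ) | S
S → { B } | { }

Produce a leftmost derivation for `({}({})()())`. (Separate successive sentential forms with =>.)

B => (B) => (BB) => (BBB) => (SBB) => ({}BB) => ({}BBB) => ({}(B)BB) => ({}(S)BB) => ({}({})BB) => ({}({})()B) => ({}({})()())

B => (B)   [B → ( B )]
(B) => (BB)   [B → B B]
(BB) => (BBB)   [B → B B]
(BBB) => (SBB)   [B → S]
(SBB) => ({}BB)   [S → { }]
({}BB) => ({}BBB)   [B → B B]
({}BBB) => ({}(B)BB)   [B → ( B )]
({}(B)BB) => ({}(S)BB)   [B → S]
({}(S)BB) => ({}({})BB)   [S → { }]
({}({})BB) => ({}({})()B)   [B → ( )]
({}({})()B) => ({}({})()())   [B → ( )]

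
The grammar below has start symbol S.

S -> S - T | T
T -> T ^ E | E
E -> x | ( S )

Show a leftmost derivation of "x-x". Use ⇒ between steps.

S ⇒ S-T ⇒ T-T ⇒ E-T ⇒ x-T ⇒ x-E ⇒ x-x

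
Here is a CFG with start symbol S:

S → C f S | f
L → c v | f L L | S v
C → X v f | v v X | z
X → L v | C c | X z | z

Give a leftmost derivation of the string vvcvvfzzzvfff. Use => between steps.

S => CfS => vvXfS => vvLvfS => vvcvvfS => vvcvvfCfS => vvcvvfXvffS => vvcvvfXzvffS => vvcvvfXzzvffS => vvcvvfzzzvffS => vvcvvfzzzvfff

S => CfS   [S → C f S]
CfS => vvXfS   [C → v v X]
vvXfS => vvLvfS   [X → L v]
vvLvfS => vvcvvfS   [L → c v]
vvcvvfS => vvcvvfCfS   [S → C f S]
vvcvvfCfS => vvcvvfXvffS   [C → X v f]
vvcvvfXvffS => vvcvvfXzvffS   [X → X z]
vvcvvfXzvffS => vvcvvfXzzvffS   [X → X z]
vvcvvfXzzvffS => vvcvvfzzzvffS   [X → z]
vvcvvfzzzvffS => vvcvvfzzzvfff   [S → f]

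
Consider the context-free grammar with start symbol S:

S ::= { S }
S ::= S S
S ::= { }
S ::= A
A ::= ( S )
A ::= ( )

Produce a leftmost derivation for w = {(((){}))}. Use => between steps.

S => {S} => {A} => {(S)} => {(A)} => {((S))} => {((SS))} => {((AS))} => {((()S))} => {(((){}))}

S => {S}   [S ::= { S }]
{S} => {A}   [S ::= A]
{A} => {(S)}   [A ::= ( S )]
{(S)} => {(A)}   [S ::= A]
{(A)} => {((S))}   [A ::= ( S )]
{((S))} => {((SS))}   [S ::= S S]
{((SS))} => {((AS))}   [S ::= A]
{((AS))} => {((()S))}   [A ::= ( )]
{((()S))} => {(((){}))}   [S ::= { }]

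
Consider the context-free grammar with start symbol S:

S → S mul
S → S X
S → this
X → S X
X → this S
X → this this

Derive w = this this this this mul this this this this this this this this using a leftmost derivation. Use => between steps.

S => S X => S X X => S X X X => S X X X X => S mul X X X X => S X mul X X X X => this X mul X X X X => this S X mul X X X X => this this X mul X X X X => this this this this mul X X X X => this this this this mul this this X X X => this this this this mul this this this this X X => this this this this mul this this this this this this X => this this this this mul this this this this this this this this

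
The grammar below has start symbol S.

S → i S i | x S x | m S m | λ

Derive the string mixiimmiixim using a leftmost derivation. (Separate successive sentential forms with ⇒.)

S⇒mSm⇒miSim⇒mixSxim⇒mixiSixim⇒mixiiSiixim⇒mixiimSmiixim⇒mixiimmiixim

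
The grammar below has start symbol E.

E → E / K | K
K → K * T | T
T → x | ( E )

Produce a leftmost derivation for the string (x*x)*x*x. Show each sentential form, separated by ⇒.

E ⇒ K   [E → K]
K ⇒ K*T   [K → K * T]
K*T ⇒ K*T*T   [K → K * T]
K*T*T ⇒ T*T*T   [K → T]
T*T*T ⇒ (E)*T*T   [T → ( E )]
(E)*T*T ⇒ (K)*T*T   [E → K]
(K)*T*T ⇒ (K*T)*T*T   [K → K * T]
(K*T)*T*T ⇒ (T*T)*T*T   [K → T]
(T*T)*T*T ⇒ (x*T)*T*T   [T → x]
(x*T)*T*T ⇒ (x*x)*T*T   [T → x]
(x*x)*T*T ⇒ (x*x)*x*T   [T → x]
(x*x)*x*T ⇒ (x*x)*x*x   [T → x]

E ⇒ K ⇒ K*T ⇒ K*T*T ⇒ T*T*T ⇒ (E)*T*T ⇒ (K)*T*T ⇒ (K*T)*T*T ⇒ (T*T)*T*T ⇒ (x*T)*T*T ⇒ (x*x)*T*T ⇒ (x*x)*x*T ⇒ (x*x)*x*x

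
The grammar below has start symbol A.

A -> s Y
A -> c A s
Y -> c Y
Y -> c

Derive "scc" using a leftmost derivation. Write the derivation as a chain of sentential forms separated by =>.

A => sY => scY => scc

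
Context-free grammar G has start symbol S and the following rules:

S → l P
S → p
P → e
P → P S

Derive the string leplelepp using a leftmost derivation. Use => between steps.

S => lP   [S → l P]
lP => lPS   [P → P S]
lPS => lPSS   [P → P S]
lPSS => lPSSS   [P → P S]
lPSSS => lPSSSS   [P → P S]
lPSSSS => leSSSS   [P → e]
leSSSS => lepSSS   [S → p]
lepSSS => leplPSS   [S → l P]
leplPSS => leplPSSS   [P → P S]
leplPSSS => lepleSSS   [P → e]
lepleSSS => leplelPSS   [S → l P]
leplelPSS => lepleleSS   [P → e]
lepleleSS => leplelepS   [S → p]
leplelepS => leplelepp   [S → p]

S=>lP=>lPS=>lPSS=>lPSSS=>lPSSSS=>leSSSS=>lepSSS=>leplPSS=>leplPSSS=>lepleSSS=>leplelPSS=>lepleleSS=>leplelepS=>leplelepp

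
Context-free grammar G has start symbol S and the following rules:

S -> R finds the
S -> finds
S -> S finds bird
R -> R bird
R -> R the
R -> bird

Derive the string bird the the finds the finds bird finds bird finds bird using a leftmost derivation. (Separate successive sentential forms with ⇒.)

S ⇒ S finds bird ⇒ S finds bird finds bird ⇒ S finds bird finds bird finds bird ⇒ R finds the finds bird finds bird finds bird ⇒ R the finds the finds bird finds bird finds bird ⇒ R the the finds the finds bird finds bird finds bird ⇒ bird the the finds the finds bird finds bird finds bird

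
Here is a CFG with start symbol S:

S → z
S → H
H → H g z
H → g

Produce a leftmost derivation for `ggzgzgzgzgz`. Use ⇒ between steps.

S ⇒ H   [S → H]
H ⇒ Hgz   [H → H g z]
Hgz ⇒ Hgzgz   [H → H g z]
Hgzgz ⇒ Hgzgzgz   [H → H g z]
Hgzgzgz ⇒ Hgzgzgzgz   [H → H g z]
Hgzgzgzgz ⇒ Hgzgzgzgzgz   [H → H g z]
Hgzgzgzgzgz ⇒ ggzgzgzgzgz   [H → g]

S ⇒ H ⇒ Hgz ⇒ Hgzgz ⇒ Hgzgzgz ⇒ Hgzgzgzgz ⇒ Hgzgzgzgzgz ⇒ ggzgzgzgzgz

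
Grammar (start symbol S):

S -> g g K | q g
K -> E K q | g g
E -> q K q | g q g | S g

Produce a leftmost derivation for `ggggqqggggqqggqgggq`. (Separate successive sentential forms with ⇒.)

S ⇒ ggK   [S -> g g K]
ggK ⇒ ggEKq   [K -> E K q]
ggEKq ⇒ ggSgKq   [E -> S g]
ggSgKq ⇒ ggggKgKq   [S -> g g K]
ggggKgKq ⇒ ggggEKqgKq   [K -> E K q]
ggggEKqgKq ⇒ ggggqKqKqgKq   [E -> q K q]
ggggqKqKqgKq ⇒ ggggqEKqqKqgKq   [K -> E K q]
ggggqEKqqKqgKq ⇒ ggggqSgKqqKqgKq   [E -> S g]
ggggqSgKqqKqgKq ⇒ ggggqqggKqqKqgKq   [S -> q g]
ggggqqggKqqKqgKq ⇒ ggggqqggggqqKqgKq   [K -> g g]
ggggqqggggqqKqgKq ⇒ ggggqqggggqqggqgKq   [K -> g g]
ggggqqggggqqggqgKq ⇒ ggggqqggggqqggqgggq   [K -> g g]

S⇒ggK⇒ggEKq⇒ggSgKq⇒ggggKgKq⇒ggggEKqgKq⇒ggggqKqKqgKq⇒ggggqEKqqKqgKq⇒ggggqSgKqqKqgKq⇒ggggqqggKqqKqgKq⇒ggggqqggggqqKqgKq⇒ggggqqggggqqggqgKq⇒ggggqqggggqqggqgggq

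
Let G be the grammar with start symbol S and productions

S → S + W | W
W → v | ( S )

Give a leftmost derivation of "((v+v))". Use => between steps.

S => W   [S → W]
W => (S)   [W → ( S )]
(S) => (W)   [S → W]
(W) => ((S))   [W → ( S )]
((S)) => ((S+W))   [S → S + W]
((S+W)) => ((W+W))   [S → W]
((W+W)) => ((v+W))   [W → v]
((v+W)) => ((v+v))   [W → v]

S=>W=>(S)=>(W)=>((S))=>((S+W))=>((W+W))=>((v+W))=>((v+v))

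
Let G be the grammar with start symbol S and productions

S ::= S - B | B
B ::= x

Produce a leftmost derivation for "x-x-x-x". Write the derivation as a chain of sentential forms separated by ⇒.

S ⇒ S-B   [S ::= S - B]
S-B ⇒ S-B-B   [S ::= S - B]
S-B-B ⇒ S-B-B-B   [S ::= S - B]
S-B-B-B ⇒ B-B-B-B   [S ::= B]
B-B-B-B ⇒ x-B-B-B   [B ::= x]
x-B-B-B ⇒ x-x-B-B   [B ::= x]
x-x-B-B ⇒ x-x-x-B   [B ::= x]
x-x-x-B ⇒ x-x-x-x   [B ::= x]

S⇒S-B⇒S-B-B⇒S-B-B-B⇒B-B-B-B⇒x-B-B-B⇒x-x-B-B⇒x-x-x-B⇒x-x-x-x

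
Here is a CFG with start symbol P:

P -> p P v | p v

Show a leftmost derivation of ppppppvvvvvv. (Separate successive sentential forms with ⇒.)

P ⇒ pPv ⇒ ppPvv ⇒ pppPvvv ⇒ ppppPvvvv ⇒ pppppPvvvvv ⇒ ppppppvvvvvv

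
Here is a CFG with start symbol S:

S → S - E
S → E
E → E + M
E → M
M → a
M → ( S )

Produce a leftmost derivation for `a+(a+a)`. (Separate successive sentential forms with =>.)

S=>E=>E+M=>M+M=>a+M=>a+(S)=>a+(E)=>a+(E+M)=>a+(M+M)=>a+(a+M)=>a+(a+a)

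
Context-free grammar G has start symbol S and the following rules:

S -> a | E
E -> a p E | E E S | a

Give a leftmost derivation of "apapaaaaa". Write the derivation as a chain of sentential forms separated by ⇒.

S⇒E⇒apE⇒apEES⇒apEESES⇒apapEESES⇒apapaESES⇒apapaaSES⇒apapaaaES⇒apapaaaaS⇒apapaaaaa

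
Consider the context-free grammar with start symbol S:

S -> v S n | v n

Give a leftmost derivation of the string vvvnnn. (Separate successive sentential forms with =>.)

S => vSn => vvSnn => vvvnnn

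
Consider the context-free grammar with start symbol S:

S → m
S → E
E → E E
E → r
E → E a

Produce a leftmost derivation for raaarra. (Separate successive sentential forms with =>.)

S => E   [S → E]
E => EE   [E → E E]
EE => EaE   [E → E a]
EaE => EaaE   [E → E a]
EaaE => EaaaE   [E → E a]
EaaaE => raaaE   [E → r]
raaaE => raaaEE   [E → E E]
raaaEE => raaarE   [E → r]
raaarE => raaarEa   [E → E a]
raaarEa => raaarra   [E → r]

S => E => EE => EaE => EaaE => EaaaE => raaaE => raaaEE => raaarE => raaarEa => raaarra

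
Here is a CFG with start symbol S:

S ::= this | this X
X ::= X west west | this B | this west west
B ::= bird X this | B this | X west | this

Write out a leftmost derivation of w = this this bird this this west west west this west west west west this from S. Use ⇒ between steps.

S ⇒ this X ⇒ this this B ⇒ this this bird X this ⇒ this this bird X west west this ⇒ this this bird X west west west west this ⇒ this this bird this B west west west west this ⇒ this this bird this B this west west west west this ⇒ this this bird this X west this west west west west this ⇒ this this bird this this west west west this west west west west this

S ⇒ this X   [S ::= this X]
this X ⇒ this this B   [X ::= this B]
this this B ⇒ this this bird X this   [B ::= bird X this]
this this bird X this ⇒ this this bird X west west this   [X ::= X west west]
this this bird X west west this ⇒ this this bird X west west west west this   [X ::= X west west]
this this bird X west west west west this ⇒ this this bird this B west west west west this   [X ::= this B]
this this bird this B west west west west this ⇒ this this bird this B this west west west west this   [B ::= B this]
this this bird this B this west west west west this ⇒ this this bird this X west this west west west west this   [B ::= X west]
this this bird this X west this west west west west this ⇒ this this bird this this west west west this west west west west this   [X ::= this west west]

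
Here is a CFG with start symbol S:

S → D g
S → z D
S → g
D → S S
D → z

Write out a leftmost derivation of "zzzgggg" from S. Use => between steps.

S => zD => zSS => zzDS => zzSSS => zzzDSS => zzzSSSS => zzzgSSS => zzzggSS => zzzgggS => zzzgggg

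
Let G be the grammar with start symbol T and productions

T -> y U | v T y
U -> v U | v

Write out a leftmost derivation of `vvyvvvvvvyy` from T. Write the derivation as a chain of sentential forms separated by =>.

T=>vTy=>vvTyy=>vvyUyy=>vvyvUyy=>vvyvvUyy=>vvyvvvUyy=>vvyvvvvUyy=>vvyvvvvvUyy=>vvyvvvvvvyy

T => vTy   [T -> v T y]
vTy => vvTyy   [T -> v T y]
vvTyy => vvyUyy   [T -> y U]
vvyUyy => vvyvUyy   [U -> v U]
vvyvUyy => vvyvvUyy   [U -> v U]
vvyvvUyy => vvyvvvUyy   [U -> v U]
vvyvvvUyy => vvyvvvvUyy   [U -> v U]
vvyvvvvUyy => vvyvvvvvUyy   [U -> v U]
vvyvvvvvUyy => vvyvvvvvvyy   [U -> v]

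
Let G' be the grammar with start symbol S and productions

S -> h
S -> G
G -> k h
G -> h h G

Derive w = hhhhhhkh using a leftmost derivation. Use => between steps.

S => G   [S -> G]
G => hhG   [G -> h h G]
hhG => hhhhG   [G -> h h G]
hhhhG => hhhhhhG   [G -> h h G]
hhhhhhG => hhhhhhkh   [G -> k h]

S => G => hhG => hhhhG => hhhhhhG => hhhhhhkh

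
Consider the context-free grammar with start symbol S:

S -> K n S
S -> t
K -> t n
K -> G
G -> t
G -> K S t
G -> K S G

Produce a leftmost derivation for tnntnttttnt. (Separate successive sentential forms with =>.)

S => KnS   [S -> K n S]
KnS => tnnS   [K -> t n]
tnnS => tnnKnS   [S -> K n S]
tnnKnS => tnnGnS   [K -> G]
tnnGnS => tnnKSGnS   [G -> K S G]
tnnKSGnS => tnnGSGnS   [K -> G]
tnnGSGnS => tnnKStSGnS   [G -> K S t]
tnnKStSGnS => tnntnStSGnS   [K -> t n]
tnntnStSGnS => tnntnttSGnS   [S -> t]
tnntnttSGnS => tnntntttGnS   [S -> t]
tnntntttGnS => tnntnttttnS   [G -> t]
tnntnttttnS => tnntnttttnt   [S -> t]

S => KnS => tnnS => tnnKnS => tnnGnS => tnnKSGnS => tnnGSGnS => tnnKStSGnS => tnntnStSGnS => tnntnttSGnS => tnntntttGnS => tnntnttttnS => tnntnttttnt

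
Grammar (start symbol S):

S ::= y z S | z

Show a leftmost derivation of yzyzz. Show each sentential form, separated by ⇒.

S ⇒ yzS   [S ::= y z S]
yzS ⇒ yzyzS   [S ::= y z S]
yzyzS ⇒ yzyzz   [S ::= z]

S⇒yzS⇒yzyzS⇒yzyzz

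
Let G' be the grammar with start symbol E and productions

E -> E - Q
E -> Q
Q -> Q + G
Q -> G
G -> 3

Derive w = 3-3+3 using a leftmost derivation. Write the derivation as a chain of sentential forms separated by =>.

E => E-Q => Q-Q => G-Q => 3-Q => 3-Q+G => 3-G+G => 3-3+G => 3-3+3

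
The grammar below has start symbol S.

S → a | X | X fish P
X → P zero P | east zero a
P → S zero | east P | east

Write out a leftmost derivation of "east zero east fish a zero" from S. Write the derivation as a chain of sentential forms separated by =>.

S => X fish P => P zero P fish P => east zero P fish P => east zero east fish P => east zero east fish S zero => east zero east fish a zero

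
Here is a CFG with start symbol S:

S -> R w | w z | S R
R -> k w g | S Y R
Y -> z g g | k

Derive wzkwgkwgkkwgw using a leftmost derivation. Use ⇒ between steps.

S ⇒ Rw   [S -> R w]
Rw ⇒ SYRw   [R -> S Y R]
SYRw ⇒ SRYRw   [S -> S R]
SRYRw ⇒ SRRYRw   [S -> S R]
SRRYRw ⇒ wzRRYRw   [S -> w z]
wzRRYRw ⇒ wzkwgRYRw   [R -> k w g]
wzkwgRYRw ⇒ wzkwgkwgYRw   [R -> k w g]
wzkwgkwgYRw ⇒ wzkwgkwgkRw   [Y -> k]
wzkwgkwgkRw ⇒ wzkwgkwgkkwgw   [R -> k w g]

S⇒Rw⇒SYRw⇒SRYRw⇒SRRYRw⇒wzRRYRw⇒wzkwgRYRw⇒wzkwgkwgYRw⇒wzkwgkwgkRw⇒wzkwgkwgkkwgw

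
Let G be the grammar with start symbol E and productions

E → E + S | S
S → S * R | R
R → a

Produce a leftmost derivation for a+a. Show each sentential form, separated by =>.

E=>E+S=>S+S=>R+S=>a+S=>a+R=>a+a

E => E+S   [E → E + S]
E+S => S+S   [E → S]
S+S => R+S   [S → R]
R+S => a+S   [R → a]
a+S => a+R   [S → R]
a+R => a+a   [R → a]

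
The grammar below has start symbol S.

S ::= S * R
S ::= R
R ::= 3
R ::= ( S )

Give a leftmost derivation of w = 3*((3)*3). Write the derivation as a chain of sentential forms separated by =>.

S => S*R => R*R => 3*R => 3*(S) => 3*(S*R) => 3*(R*R) => 3*((S)*R) => 3*((R)*R) => 3*((3)*R) => 3*((3)*3)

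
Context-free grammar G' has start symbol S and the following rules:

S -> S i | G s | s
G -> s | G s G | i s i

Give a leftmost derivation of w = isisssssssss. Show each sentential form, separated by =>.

S => Gs => GsGs => isisGs => isisGsGs => isisGsGsGs => isisGsGsGsGs => isisssGsGsGs => isisssssGsGs => isisssssssGs => isisssssssss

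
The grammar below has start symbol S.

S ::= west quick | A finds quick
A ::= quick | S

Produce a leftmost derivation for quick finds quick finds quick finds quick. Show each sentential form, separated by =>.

S => A finds quick => S finds quick => A finds quick finds quick => S finds quick finds quick => A finds quick finds quick finds quick => quick finds quick finds quick finds quick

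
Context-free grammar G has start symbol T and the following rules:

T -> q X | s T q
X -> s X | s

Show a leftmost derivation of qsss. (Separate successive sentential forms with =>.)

T => qX   [T -> q X]
qX => qsX   [X -> s X]
qsX => qssX   [X -> s X]
qssX => qsss   [X -> s]

T=>qX=>qsX=>qssX=>qsss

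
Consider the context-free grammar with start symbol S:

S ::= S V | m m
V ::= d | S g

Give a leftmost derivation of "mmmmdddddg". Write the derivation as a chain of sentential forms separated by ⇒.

S ⇒ SV ⇒ mmV ⇒ mmSg ⇒ mmSVg ⇒ mmSVVg ⇒ mmSVVVg ⇒ mmSVVVVg ⇒ mmSVVVVVg ⇒ mmmmVVVVVg ⇒ mmmmdVVVVg ⇒ mmmmddVVVg ⇒ mmmmdddVVg ⇒ mmmmddddVg ⇒ mmmmdddddg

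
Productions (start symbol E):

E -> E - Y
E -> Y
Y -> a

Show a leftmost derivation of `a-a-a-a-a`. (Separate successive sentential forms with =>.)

E=>E-Y=>E-Y-Y=>E-Y-Y-Y=>E-Y-Y-Y-Y=>Y-Y-Y-Y-Y=>a-Y-Y-Y-Y=>a-a-Y-Y-Y=>a-a-a-Y-Y=>a-a-a-a-Y=>a-a-a-a-a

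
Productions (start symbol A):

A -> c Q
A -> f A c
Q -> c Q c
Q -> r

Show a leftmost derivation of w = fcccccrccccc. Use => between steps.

A => fAc => fcQc => fccQcc => fcccQccc => fccccQcccc => fcccccQccccc => fcccccrccccc

A => fAc   [A -> f A c]
fAc => fcQc   [A -> c Q]
fcQc => fccQcc   [Q -> c Q c]
fccQcc => fcccQccc   [Q -> c Q c]
fcccQccc => fccccQcccc   [Q -> c Q c]
fccccQcccc => fcccccQccccc   [Q -> c Q c]
fcccccQccccc => fcccccrccccc   [Q -> r]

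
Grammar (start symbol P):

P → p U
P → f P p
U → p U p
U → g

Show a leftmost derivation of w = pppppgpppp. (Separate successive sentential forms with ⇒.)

P ⇒ pU ⇒ ppUp ⇒ pppUpp ⇒ ppppUppp ⇒ pppppUpppp ⇒ pppppgpppp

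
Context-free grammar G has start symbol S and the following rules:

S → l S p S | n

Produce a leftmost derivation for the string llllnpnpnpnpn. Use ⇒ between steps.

S ⇒ lSpS ⇒ llSpSpS ⇒ lllSpSpSpS ⇒ llllSpSpSpSpS ⇒ llllnpSpSpSpS ⇒ llllnpnpSpSpS ⇒ llllnpnpnpSpS ⇒ llllnpnpnpnpS ⇒ llllnpnpnpnpn

S ⇒ lSpS   [S → l S p S]
lSpS ⇒ llSpSpS   [S → l S p S]
llSpSpS ⇒ lllSpSpSpS   [S → l S p S]
lllSpSpSpS ⇒ llllSpSpSpSpS   [S → l S p S]
llllSpSpSpSpS ⇒ llllnpSpSpSpS   [S → n]
llllnpSpSpSpS ⇒ llllnpnpSpSpS   [S → n]
llllnpnpSpSpS ⇒ llllnpnpnpSpS   [S → n]
llllnpnpnpSpS ⇒ llllnpnpnpnpS   [S → n]
llllnpnpnpnpS ⇒ llllnpnpnpnpn   [S → n]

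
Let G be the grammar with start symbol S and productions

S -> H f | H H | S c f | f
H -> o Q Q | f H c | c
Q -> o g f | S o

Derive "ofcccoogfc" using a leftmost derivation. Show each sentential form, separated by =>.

S => HH => oQQH => oSoQH => oHHoQH => ofHcHoQH => ofccHoQH => ofcccoQH => ofcccoogfH => ofcccoogfc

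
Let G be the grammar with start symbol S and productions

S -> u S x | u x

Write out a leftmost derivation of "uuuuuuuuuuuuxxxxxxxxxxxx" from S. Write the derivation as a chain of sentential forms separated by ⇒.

S ⇒ uSx ⇒ uuSxx ⇒ uuuSxxx ⇒ uuuuSxxxx ⇒ uuuuuSxxxxx ⇒ uuuuuuSxxxxxx ⇒ uuuuuuuSxxxxxxx ⇒ uuuuuuuuSxxxxxxxx ⇒ uuuuuuuuuSxxxxxxxxx ⇒ uuuuuuuuuuSxxxxxxxxxx ⇒ uuuuuuuuuuuSxxxxxxxxxxx ⇒ uuuuuuuuuuuuxxxxxxxxxxxx

S ⇒ uSx   [S -> u S x]
uSx ⇒ uuSxx   [S -> u S x]
uuSxx ⇒ uuuSxxx   [S -> u S x]
uuuSxxx ⇒ uuuuSxxxx   [S -> u S x]
uuuuSxxxx ⇒ uuuuuSxxxxx   [S -> u S x]
uuuuuSxxxxx ⇒ uuuuuuSxxxxxx   [S -> u S x]
uuuuuuSxxxxxx ⇒ uuuuuuuSxxxxxxx   [S -> u S x]
uuuuuuuSxxxxxxx ⇒ uuuuuuuuSxxxxxxxx   [S -> u S x]
uuuuuuuuSxxxxxxxx ⇒ uuuuuuuuuSxxxxxxxxx   [S -> u S x]
uuuuuuuuuSxxxxxxxxx ⇒ uuuuuuuuuuSxxxxxxxxxx   [S -> u S x]
uuuuuuuuuuSxxxxxxxxxx ⇒ uuuuuuuuuuuSxxxxxxxxxxx   [S -> u S x]
uuuuuuuuuuuSxxxxxxxxxxx ⇒ uuuuuuuuuuuuxxxxxxxxxxxx   [S -> u x]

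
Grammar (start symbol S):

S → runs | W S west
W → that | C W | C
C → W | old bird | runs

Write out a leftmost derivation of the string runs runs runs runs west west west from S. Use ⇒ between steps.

S ⇒ W S west ⇒ C S west ⇒ runs S west ⇒ runs W S west west ⇒ runs C S west west ⇒ runs runs S west west ⇒ runs runs W S west west west ⇒ runs runs C S west west west ⇒ runs runs runs S west west west ⇒ runs runs runs runs west west west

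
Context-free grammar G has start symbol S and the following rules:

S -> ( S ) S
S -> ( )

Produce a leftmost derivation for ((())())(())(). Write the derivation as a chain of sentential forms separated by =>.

S => (S)S => ((S)S)S => ((())S)S => ((())())S => ((())())(S)S => ((())())(())S => ((())())(())()

S => (S)S   [S -> ( S ) S]
(S)S => ((S)S)S   [S -> ( S ) S]
((S)S)S => ((())S)S   [S -> ( )]
((())S)S => ((())())S   [S -> ( )]
((())())S => ((())())(S)S   [S -> ( S ) S]
((())())(S)S => ((())())(())S   [S -> ( )]
((())())(())S => ((())())(())()   [S -> ( )]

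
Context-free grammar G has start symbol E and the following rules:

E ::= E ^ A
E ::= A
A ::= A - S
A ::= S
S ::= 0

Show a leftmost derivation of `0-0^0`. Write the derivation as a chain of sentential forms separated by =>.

E=>E^A=>A^A=>A-S^A=>S-S^A=>0-S^A=>0-0^A=>0-0^S=>0-0^0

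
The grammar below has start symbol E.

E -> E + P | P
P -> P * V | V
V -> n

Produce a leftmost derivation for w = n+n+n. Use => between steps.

E => E+P   [E -> E + P]
E+P => E+P+P   [E -> E + P]
E+P+P => P+P+P   [E -> P]
P+P+P => V+P+P   [P -> V]
V+P+P => n+P+P   [V -> n]
n+P+P => n+V+P   [P -> V]
n+V+P => n+n+P   [V -> n]
n+n+P => n+n+V   [P -> V]
n+n+V => n+n+n   [V -> n]

E => E+P => E+P+P => P+P+P => V+P+P => n+P+P => n+V+P => n+n+P => n+n+V => n+n+n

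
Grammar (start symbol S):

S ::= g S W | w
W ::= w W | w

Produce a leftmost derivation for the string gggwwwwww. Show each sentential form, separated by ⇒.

S ⇒ gSW ⇒ ggSWW ⇒ gggSWWW ⇒ gggwWWW ⇒ gggwwWWW ⇒ gggwwwWW ⇒ gggwwwwW ⇒ gggwwwwwW ⇒ gggwwwwww

S ⇒ gSW   [S ::= g S W]
gSW ⇒ ggSWW   [S ::= g S W]
ggSWW ⇒ gggSWWW   [S ::= g S W]
gggSWWW ⇒ gggwWWW   [S ::= w]
gggwWWW ⇒ gggwwWWW   [W ::= w W]
gggwwWWW ⇒ gggwwwWW   [W ::= w]
gggwwwWW ⇒ gggwwwwW   [W ::= w]
gggwwwwW ⇒ gggwwwwwW   [W ::= w W]
gggwwwwwW ⇒ gggwwwwww   [W ::= w]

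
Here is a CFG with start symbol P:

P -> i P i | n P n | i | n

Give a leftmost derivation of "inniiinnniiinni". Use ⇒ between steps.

P ⇒ iPi ⇒ inPni ⇒ innPnni ⇒ inniPinni ⇒ inniiPiinni ⇒ inniiiPiiinni ⇒ inniiinPniiinni ⇒ inniiinnniiinni

P ⇒ iPi   [P -> i P i]
iPi ⇒ inPni   [P -> n P n]
inPni ⇒ innPnni   [P -> n P n]
innPnni ⇒ inniPinni   [P -> i P i]
inniPinni ⇒ inniiPiinni   [P -> i P i]
inniiPiinni ⇒ inniiiPiiinni   [P -> i P i]
inniiiPiiinni ⇒ inniiinPniiinni   [P -> n P n]
inniiinPniiinni ⇒ inniiinnniiinni   [P -> n]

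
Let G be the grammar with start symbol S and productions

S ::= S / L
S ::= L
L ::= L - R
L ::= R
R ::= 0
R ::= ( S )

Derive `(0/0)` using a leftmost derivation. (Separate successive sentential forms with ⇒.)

S ⇒ L ⇒ R ⇒ (S) ⇒ (S/L) ⇒ (L/L) ⇒ (R/L) ⇒ (0/L) ⇒ (0/R) ⇒ (0/0)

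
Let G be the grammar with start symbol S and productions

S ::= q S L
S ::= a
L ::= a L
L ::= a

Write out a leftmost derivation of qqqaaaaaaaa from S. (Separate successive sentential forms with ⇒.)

S⇒qSL⇒qqSLL⇒qqqSLLL⇒qqqaLLL⇒qqqaaLLL⇒qqqaaaLL⇒qqqaaaaLL⇒qqqaaaaaLL⇒qqqaaaaaaLL⇒qqqaaaaaaaL⇒qqqaaaaaaaa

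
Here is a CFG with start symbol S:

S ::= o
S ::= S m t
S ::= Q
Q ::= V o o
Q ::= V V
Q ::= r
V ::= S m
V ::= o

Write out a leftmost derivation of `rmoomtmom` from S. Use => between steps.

S => Q => VV => SmV => SmtmV => QmtmV => VoomtmV => SmoomtmV => QmoomtmV => rmoomtmV => rmoomtmSm => rmoomtmom

S => Q   [S ::= Q]
Q => VV   [Q ::= V V]
VV => SmV   [V ::= S m]
SmV => SmtmV   [S ::= S m t]
SmtmV => QmtmV   [S ::= Q]
QmtmV => VoomtmV   [Q ::= V o o]
VoomtmV => SmoomtmV   [V ::= S m]
SmoomtmV => QmoomtmV   [S ::= Q]
QmoomtmV => rmoomtmV   [Q ::= r]
rmoomtmV => rmoomtmSm   [V ::= S m]
rmoomtmSm => rmoomtmom   [S ::= o]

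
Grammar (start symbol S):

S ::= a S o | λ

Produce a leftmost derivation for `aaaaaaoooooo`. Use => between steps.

S => aSo => aaSoo => aaaSooo => aaaaSoooo => aaaaaSooooo => aaaaaaSoooooo => aaaaaaoooooo

S => aSo   [S ::= a S o]
aSo => aaSoo   [S ::= a S o]
aaSoo => aaaSooo   [S ::= a S o]
aaaSooo => aaaaSoooo   [S ::= a S o]
aaaaSoooo => aaaaaSooooo   [S ::= a S o]
aaaaaSooooo => aaaaaaSoooooo   [S ::= a S o]
aaaaaaSoooooo => aaaaaaoooooo   [S ::= λ]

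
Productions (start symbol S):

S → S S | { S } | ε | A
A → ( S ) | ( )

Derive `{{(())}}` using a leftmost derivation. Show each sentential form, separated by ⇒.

S⇒{S}⇒{{S}}⇒{{SS}}⇒{{AS}}⇒{{(S)S}}⇒{{(SS)S}}⇒{{(AS)S}}⇒{{(()S)S}}⇒{{(())S}}⇒{{(())}}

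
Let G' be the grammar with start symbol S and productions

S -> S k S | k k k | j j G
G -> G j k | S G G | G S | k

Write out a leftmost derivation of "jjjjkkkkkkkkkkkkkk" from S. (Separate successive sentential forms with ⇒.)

S ⇒ jjG ⇒ jjGS ⇒ jjSGGS ⇒ jjSkSGGS ⇒ jjSkSkSGGS ⇒ jjjjGkSkSGGS ⇒ jjjjkkSkSGGS ⇒ jjjjkkkkkkSGGS ⇒ jjjjkkkkkkkkkGGS ⇒ jjjjkkkkkkkkkkGS ⇒ jjjjkkkkkkkkkkkS ⇒ jjjjkkkkkkkkkkkkkk

S ⇒ jjG   [S -> j j G]
jjG ⇒ jjGS   [G -> G S]
jjGS ⇒ jjSGGS   [G -> S G G]
jjSGGS ⇒ jjSkSGGS   [S -> S k S]
jjSkSGGS ⇒ jjSkSkSGGS   [S -> S k S]
jjSkSkSGGS ⇒ jjjjGkSkSGGS   [S -> j j G]
jjjjGkSkSGGS ⇒ jjjjkkSkSGGS   [G -> k]
jjjjkkSkSGGS ⇒ jjjjkkkkkkSGGS   [S -> k k k]
jjjjkkkkkkSGGS ⇒ jjjjkkkkkkkkkGGS   [S -> k k k]
jjjjkkkkkkkkkGGS ⇒ jjjjkkkkkkkkkkGS   [G -> k]
jjjjkkkkkkkkkkGS ⇒ jjjjkkkkkkkkkkkS   [G -> k]
jjjjkkkkkkkkkkkS ⇒ jjjjkkkkkkkkkkkkkk   [S -> k k k]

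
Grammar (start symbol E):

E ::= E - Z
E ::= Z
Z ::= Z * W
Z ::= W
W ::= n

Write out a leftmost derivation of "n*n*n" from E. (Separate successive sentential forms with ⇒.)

E ⇒ Z ⇒ Z*W ⇒ Z*W*W ⇒ W*W*W ⇒ n*W*W ⇒ n*n*W ⇒ n*n*n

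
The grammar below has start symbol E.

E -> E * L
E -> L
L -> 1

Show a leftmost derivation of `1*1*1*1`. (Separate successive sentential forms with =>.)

E => E*L   [E -> E * L]
E*L => E*L*L   [E -> E * L]
E*L*L => E*L*L*L   [E -> E * L]
E*L*L*L => L*L*L*L   [E -> L]
L*L*L*L => 1*L*L*L   [L -> 1]
1*L*L*L => 1*1*L*L   [L -> 1]
1*1*L*L => 1*1*1*L   [L -> 1]
1*1*1*L => 1*1*1*1   [L -> 1]

E=>E*L=>E*L*L=>E*L*L*L=>L*L*L*L=>1*L*L*L=>1*1*L*L=>1*1*1*L=>1*1*1*1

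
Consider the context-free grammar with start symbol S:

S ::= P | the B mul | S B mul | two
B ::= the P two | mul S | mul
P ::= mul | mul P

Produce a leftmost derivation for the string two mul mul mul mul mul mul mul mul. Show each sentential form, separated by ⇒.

S ⇒ S B mul ⇒ S B mul B mul ⇒ S B mul B mul B mul ⇒ two B mul B mul B mul ⇒ two mul S mul B mul B mul ⇒ two mul P mul B mul B mul ⇒ two mul mul P mul B mul B mul ⇒ two mul mul mul mul B mul B mul ⇒ two mul mul mul mul mul mul B mul ⇒ two mul mul mul mul mul mul mul mul

S ⇒ S B mul   [S ::= S B mul]
S B mul ⇒ S B mul B mul   [S ::= S B mul]
S B mul B mul ⇒ S B mul B mul B mul   [S ::= S B mul]
S B mul B mul B mul ⇒ two B mul B mul B mul   [S ::= two]
two B mul B mul B mul ⇒ two mul S mul B mul B mul   [B ::= mul S]
two mul S mul B mul B mul ⇒ two mul P mul B mul B mul   [S ::= P]
two mul P mul B mul B mul ⇒ two mul mul P mul B mul B mul   [P ::= mul P]
two mul mul P mul B mul B mul ⇒ two mul mul mul mul B mul B mul   [P ::= mul]
two mul mul mul mul B mul B mul ⇒ two mul mul mul mul mul mul B mul   [B ::= mul]
two mul mul mul mul mul mul B mul ⇒ two mul mul mul mul mul mul mul mul   [B ::= mul]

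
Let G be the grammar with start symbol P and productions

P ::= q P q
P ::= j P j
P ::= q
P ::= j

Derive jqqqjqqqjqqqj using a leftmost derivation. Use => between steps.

P => jPj   [P ::= j P j]
jPj => jqPqj   [P ::= q P q]
jqPqj => jqqPqqj   [P ::= q P q]
jqqPqqj => jqqqPqqqj   [P ::= q P q]
jqqqPqqqj => jqqqjPjqqqj   [P ::= j P j]
jqqqjPjqqqj => jqqqjqPqjqqqj   [P ::= q P q]
jqqqjqPqjqqqj => jqqqjqqqjqqqj   [P ::= q]

P => jPj => jqPqj => jqqPqqj => jqqqPqqqj => jqqqjPjqqqj => jqqqjqPqjqqqj => jqqqjqqqjqqqj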